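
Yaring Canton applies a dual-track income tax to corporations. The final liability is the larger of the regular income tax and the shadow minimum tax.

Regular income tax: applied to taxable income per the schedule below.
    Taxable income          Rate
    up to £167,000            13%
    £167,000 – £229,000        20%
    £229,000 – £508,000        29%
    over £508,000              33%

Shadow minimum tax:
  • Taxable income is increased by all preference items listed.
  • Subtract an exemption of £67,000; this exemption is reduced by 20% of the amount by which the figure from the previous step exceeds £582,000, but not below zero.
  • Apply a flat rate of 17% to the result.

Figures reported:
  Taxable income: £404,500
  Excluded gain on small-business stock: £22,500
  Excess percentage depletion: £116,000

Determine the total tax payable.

Shadow minimum tax:
  Adjusted income: £404,500 + £22,500 + £116,000 = £543,000
  Exemption: £543,000 ≤ £582,000, so full £67,000 applies
  Base: £543,000 − £67,000 = £476,000
  £476,000 × 17% = £80,920

Regular income tax:
  £167,000 × 13% = £21,710
  £62,000 × 20% = £12,400
  £175,500 × 29% = £50,895
  → £85,005

£85,005 > £80,920, so the regular income tax governs.

£85,005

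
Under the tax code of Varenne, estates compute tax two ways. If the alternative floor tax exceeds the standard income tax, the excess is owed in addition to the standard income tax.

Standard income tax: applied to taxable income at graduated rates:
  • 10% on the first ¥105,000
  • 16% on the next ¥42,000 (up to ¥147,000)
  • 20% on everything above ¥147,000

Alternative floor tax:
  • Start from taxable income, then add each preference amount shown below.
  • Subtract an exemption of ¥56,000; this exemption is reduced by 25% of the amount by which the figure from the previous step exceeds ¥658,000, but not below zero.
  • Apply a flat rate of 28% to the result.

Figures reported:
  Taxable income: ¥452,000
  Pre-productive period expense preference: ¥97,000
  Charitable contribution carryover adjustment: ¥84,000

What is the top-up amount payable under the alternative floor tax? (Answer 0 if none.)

Standard income tax:
  ¥105,000 × 10% = ¥10,500
  ¥42,000 × 16% = ¥6,720
  ¥305,000 × 20% = ¥61,000
  → ¥78,220

Alternative floor tax:
  Adjusted income: ¥452,000 + ¥97,000 + ¥84,000 = ¥633,000
  Exemption: ¥633,000 ≤ ¥658,000, so full ¥56,000 applies
  Base: ¥633,000 − ¥56,000 = ¥577,000
  ¥577,000 × 28% = ¥161,560

Excess of alternative floor tax over standard income tax: ¥161,560 − ¥78,220 = ¥83,340.

¥83,340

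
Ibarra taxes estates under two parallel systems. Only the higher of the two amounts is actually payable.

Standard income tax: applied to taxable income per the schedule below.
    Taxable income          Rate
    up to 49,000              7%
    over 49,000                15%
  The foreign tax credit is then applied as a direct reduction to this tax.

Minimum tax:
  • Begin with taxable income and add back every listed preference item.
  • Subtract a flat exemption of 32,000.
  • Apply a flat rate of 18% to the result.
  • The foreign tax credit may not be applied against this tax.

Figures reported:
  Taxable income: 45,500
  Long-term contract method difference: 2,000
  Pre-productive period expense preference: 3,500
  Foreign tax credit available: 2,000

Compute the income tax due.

3,420

Standard income tax:
  45,500 × 7% = 3,185
  Less foreign tax credit 2,000 → 1,185

Minimum tax:
  Adjusted income: 45,500 + 2,000 + 3,500 = 51,000
  Less exemption 32,000 → base 19,000
  19,000 × 18% = 3,420

3,420 > 1,185, so the minimum tax is the binding amount.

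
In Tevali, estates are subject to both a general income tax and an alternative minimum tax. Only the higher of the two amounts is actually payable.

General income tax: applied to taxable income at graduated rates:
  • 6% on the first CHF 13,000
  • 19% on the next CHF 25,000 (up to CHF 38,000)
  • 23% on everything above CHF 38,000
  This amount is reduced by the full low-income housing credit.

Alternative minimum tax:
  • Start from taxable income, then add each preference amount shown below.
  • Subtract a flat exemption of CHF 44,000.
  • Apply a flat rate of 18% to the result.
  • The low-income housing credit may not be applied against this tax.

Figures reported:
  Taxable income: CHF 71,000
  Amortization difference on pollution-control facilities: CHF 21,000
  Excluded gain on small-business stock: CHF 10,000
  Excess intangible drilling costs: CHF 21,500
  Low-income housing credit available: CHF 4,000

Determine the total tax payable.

CHF 14,310

Alternative minimum tax:
  Adjusted income: CHF 71,000 + CHF 21,000 + CHF 10,000 + CHF 21,500 = CHF 123,500
  Less exemption CHF 44,000 → base CHF 79,500
  CHF 79,500 × 18% = CHF 14,310

General income tax:
  CHF 13,000 × 6% = CHF 780
  CHF 25,000 × 19% = CHF 4,750
  CHF 33,000 × 23% = CHF 7,590
  → CHF 13,120
  Less low-income housing credit CHF 4,000 → CHF 9,120

CHF 14,310 > CHF 9,120, so the alternative minimum tax is the binding amount.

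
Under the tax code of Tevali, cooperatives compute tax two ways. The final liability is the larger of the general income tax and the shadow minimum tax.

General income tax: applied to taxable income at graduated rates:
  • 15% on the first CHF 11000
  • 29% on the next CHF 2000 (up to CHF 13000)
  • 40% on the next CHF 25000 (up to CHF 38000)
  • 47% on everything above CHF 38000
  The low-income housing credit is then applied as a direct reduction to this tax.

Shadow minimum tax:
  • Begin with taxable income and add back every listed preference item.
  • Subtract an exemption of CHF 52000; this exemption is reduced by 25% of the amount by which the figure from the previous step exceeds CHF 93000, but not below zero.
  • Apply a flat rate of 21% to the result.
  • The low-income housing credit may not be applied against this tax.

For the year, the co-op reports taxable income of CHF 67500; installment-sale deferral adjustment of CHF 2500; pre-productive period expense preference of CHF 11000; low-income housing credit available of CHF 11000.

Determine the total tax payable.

Shadow minimum tax:
  Adjusted income: CHF 67500 + CHF 2500 + CHF 11000 = CHF 81000
  Exemption: CHF 81000 ≤ CHF 93000, so full CHF 52000 applies
  Base: CHF 81000 − CHF 52000 = CHF 29000
  CHF 29000 × 21% = CHF 6090

General income tax:
  CHF 11000 × 15% = CHF 1650
  CHF 2000 × 29% = CHF 580
  CHF 25000 × 40% = CHF 10000
  CHF 29500 × 47% = CHF 13865
  → CHF 26095
  Less low-income housing credit CHF 11000 → CHF 15095

CHF 15095 > CHF 6090, so the general income tax governs.

CHF 15095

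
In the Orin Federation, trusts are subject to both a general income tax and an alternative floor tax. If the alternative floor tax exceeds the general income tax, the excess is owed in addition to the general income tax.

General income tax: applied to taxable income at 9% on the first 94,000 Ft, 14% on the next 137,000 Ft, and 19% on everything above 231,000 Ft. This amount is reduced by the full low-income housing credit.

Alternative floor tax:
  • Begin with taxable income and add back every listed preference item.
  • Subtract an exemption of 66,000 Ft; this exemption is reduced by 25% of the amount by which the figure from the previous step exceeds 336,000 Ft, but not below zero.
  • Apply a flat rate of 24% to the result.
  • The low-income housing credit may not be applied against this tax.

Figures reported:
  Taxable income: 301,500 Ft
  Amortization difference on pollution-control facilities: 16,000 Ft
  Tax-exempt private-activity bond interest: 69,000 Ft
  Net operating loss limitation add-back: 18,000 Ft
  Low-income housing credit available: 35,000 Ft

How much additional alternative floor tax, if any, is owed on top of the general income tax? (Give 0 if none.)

79,315 Ft

General income tax:
  94,000 Ft × 9% = 8,460 Ft
  137,000 Ft × 14% = 19,180 Ft
  70,500 Ft × 19% = 13,395 Ft
  → 41,035 Ft
  Less low-income housing credit 35,000 Ft → 6,035 Ft

Alternative floor tax:
  Adjusted income: 301,500 Ft + 16,000 Ft + 69,000 Ft + 18,000 Ft = 404,500 Ft
  Exemption: 66,000 Ft − 25% × (404,500 Ft − 336,000 Ft) = 66,000 Ft − 17,125 Ft = 48,875 Ft
  Base: 404,500 Ft − 48,875 Ft = 355,625 Ft
  355,625 Ft × 24% = 85,350 Ft

Excess of alternative floor tax over general income tax: 85,350 Ft − 6,035 Ft = 79,315 Ft.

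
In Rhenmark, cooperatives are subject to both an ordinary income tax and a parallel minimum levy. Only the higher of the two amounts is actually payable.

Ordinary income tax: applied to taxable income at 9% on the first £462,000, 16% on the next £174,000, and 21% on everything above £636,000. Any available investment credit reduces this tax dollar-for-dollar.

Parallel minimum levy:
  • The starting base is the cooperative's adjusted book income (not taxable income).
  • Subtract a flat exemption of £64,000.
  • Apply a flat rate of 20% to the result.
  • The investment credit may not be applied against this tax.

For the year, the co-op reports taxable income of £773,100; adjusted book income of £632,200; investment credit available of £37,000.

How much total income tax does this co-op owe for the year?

£113,640

Ordinary income tax:
  £462,000 × 9% = £41,580
  £174,000 × 16% = £27,840
  £137,100 × 21% = £28,791
  → £98,211
  Less investment credit £37,000 → £61,211

Parallel minimum levy:
  Base (adjusted book income): £632,200
  Less exemption £64,000 → base £568,200
  £568,200 × 20% = £113,640

£113,640 > £61,211, so the parallel minimum levy is the binding amount.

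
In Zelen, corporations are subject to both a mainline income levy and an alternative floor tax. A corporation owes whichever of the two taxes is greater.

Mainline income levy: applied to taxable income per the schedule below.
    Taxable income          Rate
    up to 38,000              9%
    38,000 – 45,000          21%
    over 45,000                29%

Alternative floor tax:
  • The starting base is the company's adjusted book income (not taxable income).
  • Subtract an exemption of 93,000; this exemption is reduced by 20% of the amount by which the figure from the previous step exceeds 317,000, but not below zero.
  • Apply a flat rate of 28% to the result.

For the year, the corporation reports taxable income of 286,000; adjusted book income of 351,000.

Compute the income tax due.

Alternative floor tax:
  Base (adjusted book income): 351,000
  Exemption: 93,000 − 20% × (351,000 − 317,000) = 93,000 − 6,800 = 86,200
  Base: 351,000 − 86,200 = 264,800
  264,800 × 28% = 74,144

Mainline income levy:
  38,000 × 9% = 3,420
  7,000 × 21% = 1,470
  241,000 × 29% = 69,890
  → 74,780

74,780 > 74,144, so the mainline income levy governs.

74,780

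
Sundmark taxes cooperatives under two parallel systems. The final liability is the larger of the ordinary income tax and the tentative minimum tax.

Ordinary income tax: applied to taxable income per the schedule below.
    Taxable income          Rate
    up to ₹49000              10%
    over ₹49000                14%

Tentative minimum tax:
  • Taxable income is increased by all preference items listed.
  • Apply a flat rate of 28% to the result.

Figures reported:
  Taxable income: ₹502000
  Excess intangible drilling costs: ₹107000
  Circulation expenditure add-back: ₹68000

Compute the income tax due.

Ordinary income tax:
  ₹49000 × 10% = ₹4900
  ₹453000 × 14% = ₹63420
  → ₹68320

Tentative minimum tax:
  Adjusted income: ₹502000 + ₹107000 + ₹68000 = ₹677000
  ₹677000 × 28% = ₹189560

₹189560 > ₹68320, so the tentative minimum tax is the binding amount.

₹189560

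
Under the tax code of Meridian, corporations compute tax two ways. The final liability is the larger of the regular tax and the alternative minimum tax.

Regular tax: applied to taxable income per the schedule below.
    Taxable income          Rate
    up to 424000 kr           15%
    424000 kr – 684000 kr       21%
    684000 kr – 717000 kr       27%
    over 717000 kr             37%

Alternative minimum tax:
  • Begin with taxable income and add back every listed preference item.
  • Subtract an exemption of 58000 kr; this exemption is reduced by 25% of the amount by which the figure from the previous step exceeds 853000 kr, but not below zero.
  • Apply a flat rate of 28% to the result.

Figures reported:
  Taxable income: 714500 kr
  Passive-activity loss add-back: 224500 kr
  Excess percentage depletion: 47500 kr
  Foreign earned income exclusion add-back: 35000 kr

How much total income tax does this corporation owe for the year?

Regular tax:
  424000 kr × 15% = 63600 kr
  260000 kr × 21% = 54600 kr
  30500 kr × 27% = 8235 kr
  → 126435 kr

Alternative minimum tax:
  Adjusted income: 714500 kr + 224500 kr + 47500 kr + 35000 kr = 1021500 kr
  Exemption: 58000 kr − 25% × (1021500 kr − 853000 kr) = 58000 kr − 42125 kr = 15875 kr
  Base: 1021500 kr − 15875 kr = 1005625 kr
  1005625 kr × 28% = 281575 kr

281575 kr > 126435 kr, so the alternative minimum tax is the binding amount.

281575 kr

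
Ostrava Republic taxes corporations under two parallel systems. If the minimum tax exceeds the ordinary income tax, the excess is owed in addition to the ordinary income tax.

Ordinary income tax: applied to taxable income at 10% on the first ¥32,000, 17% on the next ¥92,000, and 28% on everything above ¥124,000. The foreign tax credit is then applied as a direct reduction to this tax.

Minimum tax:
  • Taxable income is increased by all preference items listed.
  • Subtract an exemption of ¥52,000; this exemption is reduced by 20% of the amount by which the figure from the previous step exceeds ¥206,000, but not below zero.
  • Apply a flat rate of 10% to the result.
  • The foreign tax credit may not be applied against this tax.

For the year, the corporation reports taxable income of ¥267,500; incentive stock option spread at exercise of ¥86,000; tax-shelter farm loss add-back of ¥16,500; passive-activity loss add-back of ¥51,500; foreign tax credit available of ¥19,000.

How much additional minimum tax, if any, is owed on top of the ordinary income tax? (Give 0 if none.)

Ordinary income tax:
  ¥32,000 × 10% = ¥3,200
  ¥92,000 × 17% = ¥15,640
  ¥143,500 × 28% = ¥40,180
  → ¥59,020
  Less foreign tax credit ¥19,000 → ¥40,020

Minimum tax:
  Adjusted income: ¥267,500 + ¥86,000 + ¥16,500 + ¥51,500 = ¥421,500
  Exemption: ¥52,000 − 20% × (¥421,500 − ¥206,000) = ¥52,000 − ¥43,100 = ¥8,900
  Base: ¥421,500 − ¥8,900 = ¥412,600
  ¥412,600 × 10% = ¥41,260

Excess of minimum tax over ordinary income tax: ¥41,260 − ¥40,020 = ¥1,240.

¥1,240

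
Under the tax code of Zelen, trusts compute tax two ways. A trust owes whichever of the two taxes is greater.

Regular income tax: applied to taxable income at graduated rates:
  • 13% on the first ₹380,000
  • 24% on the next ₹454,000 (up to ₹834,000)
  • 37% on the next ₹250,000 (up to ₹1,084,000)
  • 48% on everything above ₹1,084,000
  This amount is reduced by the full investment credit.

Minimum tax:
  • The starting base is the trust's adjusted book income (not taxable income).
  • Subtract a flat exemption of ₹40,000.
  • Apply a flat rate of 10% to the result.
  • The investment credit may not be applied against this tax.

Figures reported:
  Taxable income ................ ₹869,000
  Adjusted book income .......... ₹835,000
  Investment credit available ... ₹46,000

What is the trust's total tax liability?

₹125,310

Minimum tax:
  Base (adjusted book income): ₹835,000
  Less exemption ₹40,000 → base ₹795,000
  ₹795,000 × 10% = ₹79,500

Regular income tax:
  ₹380,000 × 13% = ₹49,400
  ₹454,000 × 24% = ₹108,960
  ₹35,000 × 37% = ₹12,950
  → ₹171,310
  Less investment credit ₹46,000 → ₹125,310

₹125,310 > ₹79,500, so the regular income tax governs.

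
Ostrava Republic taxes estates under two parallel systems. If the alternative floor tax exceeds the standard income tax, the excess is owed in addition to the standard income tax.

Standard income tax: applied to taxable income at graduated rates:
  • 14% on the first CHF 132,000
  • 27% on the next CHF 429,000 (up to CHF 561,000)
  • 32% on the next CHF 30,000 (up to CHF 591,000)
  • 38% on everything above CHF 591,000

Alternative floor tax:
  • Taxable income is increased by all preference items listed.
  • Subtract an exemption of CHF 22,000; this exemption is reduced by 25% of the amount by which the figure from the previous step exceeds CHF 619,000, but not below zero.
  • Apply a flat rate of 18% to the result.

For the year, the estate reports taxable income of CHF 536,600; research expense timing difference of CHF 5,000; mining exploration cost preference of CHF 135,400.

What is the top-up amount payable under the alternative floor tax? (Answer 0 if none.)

CHF 0

Standard income tax:
  CHF 132,000 × 14% = CHF 18,480
  CHF 404,600 × 27% = CHF 109,242
  → CHF 127,722

Alternative floor tax:
  Adjusted income: CHF 536,600 + CHF 5,000 + CHF 135,400 = CHF 677,000
  Exemption: CHF 22,000 − 25% × (CHF 677,000 − CHF 619,000) = CHF 22,000 − CHF 14,500 = CHF 7,500
  Base: CHF 677,000 − CHF 7,500 = CHF 669,500
  CHF 669,500 × 18% = CHF 120,510

CHF 120,510 ≤ CHF 127,722, so no add-on is due.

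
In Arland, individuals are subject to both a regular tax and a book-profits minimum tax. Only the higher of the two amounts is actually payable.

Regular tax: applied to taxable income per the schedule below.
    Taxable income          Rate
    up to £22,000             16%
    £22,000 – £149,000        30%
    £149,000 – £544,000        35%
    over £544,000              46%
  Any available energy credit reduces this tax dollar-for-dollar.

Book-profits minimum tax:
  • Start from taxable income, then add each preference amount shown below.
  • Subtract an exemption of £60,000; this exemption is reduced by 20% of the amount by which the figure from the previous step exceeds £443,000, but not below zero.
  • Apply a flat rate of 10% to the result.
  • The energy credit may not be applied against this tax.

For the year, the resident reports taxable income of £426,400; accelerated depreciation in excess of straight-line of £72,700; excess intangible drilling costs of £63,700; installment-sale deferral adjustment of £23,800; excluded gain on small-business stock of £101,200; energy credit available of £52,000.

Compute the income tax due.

£86,710

Book-profits minimum tax:
  Adjusted income: £426,400 + £72,700 + £63,700 + £23,800 + £101,200 = £687,800
  Exemption: £60,000 − 20% × (£687,800 − £443,000) = £60,000 − £48,960 = £11,040
  Base: £687,800 − £11,040 = £676,760
  £676,760 × 10% = £67,676

Regular tax:
  £22,000 × 16% = £3,520
  £127,000 × 30% = £38,100
  £277,400 × 35% = £97,090
  → £138,710
  Less energy credit £52,000 → £86,710

£86,710 > £67,676, so the regular tax governs.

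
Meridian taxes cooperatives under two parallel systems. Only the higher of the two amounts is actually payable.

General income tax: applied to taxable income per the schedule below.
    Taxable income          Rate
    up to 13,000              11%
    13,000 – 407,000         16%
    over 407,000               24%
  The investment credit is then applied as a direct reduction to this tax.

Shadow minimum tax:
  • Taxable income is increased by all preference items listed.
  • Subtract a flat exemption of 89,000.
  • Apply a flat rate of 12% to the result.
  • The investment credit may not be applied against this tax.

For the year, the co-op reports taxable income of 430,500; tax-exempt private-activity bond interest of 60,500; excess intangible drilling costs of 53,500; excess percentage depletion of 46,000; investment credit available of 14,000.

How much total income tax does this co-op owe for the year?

60,180

Shadow minimum tax:
  Adjusted income: 430,500 + 60,500 + 53,500 + 46,000 = 590,500
  Less exemption 89,000 → base 501,500
  501,500 × 12% = 60,180

General income tax:
  13,000 × 11% = 1,430
  394,000 × 16% = 63,040
  23,500 × 24% = 5,640
  → 70,110
  Less investment credit 14,000 → 56,110

60,180 > 56,110, so the shadow minimum tax is the binding amount.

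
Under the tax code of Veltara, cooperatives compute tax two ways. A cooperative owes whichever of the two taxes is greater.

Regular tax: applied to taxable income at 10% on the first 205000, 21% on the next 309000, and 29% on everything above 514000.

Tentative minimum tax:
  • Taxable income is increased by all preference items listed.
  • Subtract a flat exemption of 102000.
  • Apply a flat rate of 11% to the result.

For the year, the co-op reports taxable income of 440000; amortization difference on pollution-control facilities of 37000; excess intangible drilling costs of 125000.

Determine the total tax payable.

Regular tax:
  205000 × 10% = 20500
  235000 × 21% = 49350
  → 69850

Tentative minimum tax:
  Adjusted income: 440000 + 37000 + 125000 = 602000
  Less exemption 102000 → base 500000
  500000 × 11% = 55000

69850 > 55000, so the regular tax governs.

69850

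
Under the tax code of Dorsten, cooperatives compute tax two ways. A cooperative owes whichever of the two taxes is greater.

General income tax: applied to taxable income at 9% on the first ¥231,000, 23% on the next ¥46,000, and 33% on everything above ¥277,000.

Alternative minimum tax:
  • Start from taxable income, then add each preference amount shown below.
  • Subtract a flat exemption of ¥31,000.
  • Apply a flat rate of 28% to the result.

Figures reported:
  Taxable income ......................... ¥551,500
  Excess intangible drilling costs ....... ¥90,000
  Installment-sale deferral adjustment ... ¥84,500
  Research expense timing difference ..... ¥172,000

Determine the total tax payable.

¥242,760

Alternative minimum tax:
  Adjusted income: ¥551,500 + ¥90,000 + ¥84,500 + ¥172,000 = ¥898,000
  Less exemption ¥31,000 → base ¥867,000
  ¥867,000 × 28% = ¥242,760

General income tax:
  ¥231,000 × 9% = ¥20,790
  ¥46,000 × 23% = ¥10,580
  ¥274,500 × 33% = ¥90,585
  → ¥121,955

¥242,760 > ¥121,955, so the alternative minimum tax is the binding amount.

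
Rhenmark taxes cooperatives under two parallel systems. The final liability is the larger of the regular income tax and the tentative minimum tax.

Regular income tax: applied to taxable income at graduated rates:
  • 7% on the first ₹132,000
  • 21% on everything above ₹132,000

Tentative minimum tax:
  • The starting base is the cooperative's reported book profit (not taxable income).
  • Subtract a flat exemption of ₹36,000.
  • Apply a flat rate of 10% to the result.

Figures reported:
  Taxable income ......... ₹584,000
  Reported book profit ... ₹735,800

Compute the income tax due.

₹104,160

Regular income tax:
  ₹132,000 × 7% = ₹9,240
  ₹452,000 × 21% = ₹94,920
  → ₹104,160

Tentative minimum tax:
  Base (reported book profit): ₹735,800
  Less exemption ₹36,000 → base ₹699,800
  ₹699,800 × 10% = ₹69,980

₹104,160 > ₹69,980, so the regular income tax governs.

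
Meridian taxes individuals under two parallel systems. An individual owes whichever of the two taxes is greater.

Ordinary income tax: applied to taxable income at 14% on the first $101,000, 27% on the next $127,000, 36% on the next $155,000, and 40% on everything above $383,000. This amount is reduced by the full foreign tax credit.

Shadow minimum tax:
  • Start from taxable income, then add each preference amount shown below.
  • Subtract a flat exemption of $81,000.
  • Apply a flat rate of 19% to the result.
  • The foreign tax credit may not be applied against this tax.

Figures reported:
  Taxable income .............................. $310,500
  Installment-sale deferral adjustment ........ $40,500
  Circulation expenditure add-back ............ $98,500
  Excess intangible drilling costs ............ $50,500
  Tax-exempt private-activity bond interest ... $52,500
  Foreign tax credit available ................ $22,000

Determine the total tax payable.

Ordinary income tax:
  $101,000 × 14% = $14,140
  $127,000 × 27% = $34,290
  $82,500 × 36% = $29,700
  → $78,130
  Less foreign tax credit $22,000 → $56,130

Shadow minimum tax:
  Adjusted income: $310,500 + $40,500 + $98,500 + $50,500 + $52,500 = $552,500
  Less exemption $81,000 → base $471,500
  $471,500 × 19% = $89,585

$89,585 > $56,130, so the shadow minimum tax is the binding amount.

$89,585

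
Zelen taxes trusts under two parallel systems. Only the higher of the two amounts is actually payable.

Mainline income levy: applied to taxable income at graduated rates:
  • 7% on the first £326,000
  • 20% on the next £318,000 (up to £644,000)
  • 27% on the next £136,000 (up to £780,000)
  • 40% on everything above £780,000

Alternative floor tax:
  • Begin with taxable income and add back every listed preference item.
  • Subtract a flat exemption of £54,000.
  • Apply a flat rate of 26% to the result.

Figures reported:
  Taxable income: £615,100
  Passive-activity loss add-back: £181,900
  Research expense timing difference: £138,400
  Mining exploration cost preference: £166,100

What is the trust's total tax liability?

£272,350

Alternative floor tax:
  Adjusted income: £615,100 + £181,900 + £138,400 + £166,100 = £1,101,500
  Less exemption £54,000 → base £1,047,500
  £1,047,500 × 26% = £272,350

Mainline income levy:
  £326,000 × 7% = £22,820
  £289,100 × 20% = £57,820
  → £80,640

£272,350 > £80,640, so the alternative floor tax is the binding amount.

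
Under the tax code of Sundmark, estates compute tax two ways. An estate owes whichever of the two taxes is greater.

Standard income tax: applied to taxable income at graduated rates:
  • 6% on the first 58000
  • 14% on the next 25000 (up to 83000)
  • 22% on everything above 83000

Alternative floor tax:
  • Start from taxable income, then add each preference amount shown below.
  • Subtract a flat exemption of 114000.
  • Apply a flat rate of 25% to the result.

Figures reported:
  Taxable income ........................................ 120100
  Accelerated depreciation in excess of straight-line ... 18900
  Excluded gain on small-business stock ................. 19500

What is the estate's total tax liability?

Alternative floor tax:
  Adjusted income: 120100 + 18900 + 19500 = 158500
  Less exemption 114000 → base 44500
  44500 × 25% = 11125

Standard income tax:
  58000 × 6% = 3480
  25000 × 14% = 3500
  37100 × 22% = 8162
  → 15142

15142 > 11125, so the standard income tax governs.

15142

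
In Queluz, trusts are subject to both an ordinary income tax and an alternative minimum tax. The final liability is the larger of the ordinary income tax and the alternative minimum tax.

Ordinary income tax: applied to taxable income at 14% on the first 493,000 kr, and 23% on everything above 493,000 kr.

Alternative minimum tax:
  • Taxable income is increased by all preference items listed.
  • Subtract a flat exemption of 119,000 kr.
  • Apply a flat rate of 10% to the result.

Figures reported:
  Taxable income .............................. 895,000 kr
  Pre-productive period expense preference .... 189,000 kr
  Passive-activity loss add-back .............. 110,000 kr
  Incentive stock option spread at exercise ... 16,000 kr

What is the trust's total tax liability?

Alternative minimum tax:
  Adjusted income: 895,000 kr + 189,000 kr + 110,000 kr + 16,000 kr = 1,210,000 kr
  Less exemption 119,000 kr → base 1,091,000 kr
  1,091,000 kr × 10% = 109,100 kr

Ordinary income tax:
  493,000 kr × 14% = 69,020 kr
  402,000 kr × 23% = 92,460 kr
  → 161,480 kr

161,480 kr > 109,100 kr, so the ordinary income tax governs.

161,480 kr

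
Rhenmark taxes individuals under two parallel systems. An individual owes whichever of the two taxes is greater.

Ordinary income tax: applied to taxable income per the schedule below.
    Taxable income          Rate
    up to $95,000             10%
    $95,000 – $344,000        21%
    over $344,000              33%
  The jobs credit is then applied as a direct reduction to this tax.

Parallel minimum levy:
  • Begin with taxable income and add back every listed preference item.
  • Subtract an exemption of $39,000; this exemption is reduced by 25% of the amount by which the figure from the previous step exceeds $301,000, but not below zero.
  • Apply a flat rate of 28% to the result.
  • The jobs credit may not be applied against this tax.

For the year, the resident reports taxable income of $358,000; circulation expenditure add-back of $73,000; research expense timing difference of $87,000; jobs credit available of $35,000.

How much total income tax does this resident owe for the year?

Parallel minimum levy:
  Adjusted income: $358,000 + $73,000 + $87,000 = $518,000
  Exemption: 25% × ($518,000 − $301,000) = $54,250 ≥ $39,000, so the exemption is fully phased out
  Base: $518,000 − $0 = $518,000
  $518,000 × 28% = $145,040

Ordinary income tax:
  $95,000 × 10% = $9,500
  $249,000 × 21% = $52,290
  $14,000 × 33% = $4,620
  → $66,410
  Less jobs credit $35,000 → $31,410

$145,040 > $31,410, so the parallel minimum levy is the binding amount.

$145,040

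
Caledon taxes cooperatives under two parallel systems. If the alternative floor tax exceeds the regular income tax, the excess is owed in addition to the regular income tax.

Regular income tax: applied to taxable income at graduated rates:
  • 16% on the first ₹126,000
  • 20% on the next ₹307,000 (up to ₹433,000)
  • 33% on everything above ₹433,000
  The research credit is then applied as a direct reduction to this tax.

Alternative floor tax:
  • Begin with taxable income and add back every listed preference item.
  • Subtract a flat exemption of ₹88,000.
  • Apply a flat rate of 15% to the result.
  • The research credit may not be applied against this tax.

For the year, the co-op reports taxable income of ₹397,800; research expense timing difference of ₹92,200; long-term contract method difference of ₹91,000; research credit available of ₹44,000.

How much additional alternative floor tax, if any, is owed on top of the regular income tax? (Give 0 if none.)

Alternative floor tax:
  Adjusted income: ₹397,800 + ₹92,200 + ₹91,000 = ₹581,000
  Less exemption ₹88,000 → base ₹493,000
  ₹493,000 × 15% = ₹73,950

Regular income tax:
  ₹126,000 × 16% = ₹20,160
  ₹271,800 × 20% = ₹54,360
  → ₹74,520
  Less research credit ₹44,000 → ₹30,520

Excess of alternative floor tax over regular income tax: ₹73,950 − ₹30,520 = ₹43,430.

₹43,430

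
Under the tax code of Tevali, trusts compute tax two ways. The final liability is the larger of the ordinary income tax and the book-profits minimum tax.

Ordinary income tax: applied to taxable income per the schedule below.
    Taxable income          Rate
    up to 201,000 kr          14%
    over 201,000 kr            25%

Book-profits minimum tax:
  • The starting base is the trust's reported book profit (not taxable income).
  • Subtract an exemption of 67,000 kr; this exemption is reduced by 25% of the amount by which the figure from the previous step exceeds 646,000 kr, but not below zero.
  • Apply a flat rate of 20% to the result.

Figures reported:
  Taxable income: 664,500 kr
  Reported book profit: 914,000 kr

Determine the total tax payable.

182,800 kr

Ordinary income tax:
  201,000 kr × 14% = 28,140 kr
  463,500 kr × 25% = 115,875 kr
  → 144,015 kr

Book-profits minimum tax:
  Base (reported book profit): 914,000 kr
  Exemption: 25% × (914,000 kr − 646,000 kr) = 67,000 kr ≥ 67,000 kr, so the exemption is fully phased out
  Base: 914,000 kr − 0 kr = 914,000 kr
  914,000 kr × 20% = 182,800 kr

182,800 kr > 144,015 kr, so the book-profits minimum tax is the binding amount.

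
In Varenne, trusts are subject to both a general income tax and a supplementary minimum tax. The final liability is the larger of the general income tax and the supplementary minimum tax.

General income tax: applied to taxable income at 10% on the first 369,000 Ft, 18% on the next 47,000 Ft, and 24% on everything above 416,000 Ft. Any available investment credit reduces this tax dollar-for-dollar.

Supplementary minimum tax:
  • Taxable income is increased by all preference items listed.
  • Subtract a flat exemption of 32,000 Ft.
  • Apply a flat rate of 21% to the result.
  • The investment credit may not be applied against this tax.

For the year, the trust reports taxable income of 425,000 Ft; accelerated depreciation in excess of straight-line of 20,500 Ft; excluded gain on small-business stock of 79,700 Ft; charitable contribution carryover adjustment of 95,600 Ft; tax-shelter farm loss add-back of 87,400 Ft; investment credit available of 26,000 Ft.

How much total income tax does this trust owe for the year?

142,002 Ft

General income tax:
  369,000 Ft × 10% = 36,900 Ft
  47,000 Ft × 18% = 8,460 Ft
  9,000 Ft × 24% = 2,160 Ft
  → 47,520 Ft
  Less investment credit 26,000 Ft → 21,520 Ft

Supplementary minimum tax:
  Adjusted income: 425,000 Ft + 20,500 Ft + 79,700 Ft + 95,600 Ft + 87,400 Ft = 708,200 Ft
  Less exemption 32,000 Ft → base 676,200 Ft
  676,200 Ft × 21% = 142,002 Ft

142,002 Ft > 21,520 Ft, so the supplementary minimum tax is the binding amount.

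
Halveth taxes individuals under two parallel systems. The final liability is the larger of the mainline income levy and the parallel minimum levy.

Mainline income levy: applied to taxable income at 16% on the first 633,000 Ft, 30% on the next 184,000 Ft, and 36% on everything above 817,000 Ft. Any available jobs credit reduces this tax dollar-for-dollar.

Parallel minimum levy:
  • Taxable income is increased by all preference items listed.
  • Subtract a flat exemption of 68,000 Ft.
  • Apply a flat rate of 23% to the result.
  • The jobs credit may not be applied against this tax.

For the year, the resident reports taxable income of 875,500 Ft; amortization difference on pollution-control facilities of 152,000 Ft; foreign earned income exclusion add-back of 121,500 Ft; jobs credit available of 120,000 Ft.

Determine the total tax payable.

248,630 Ft

Mainline income levy:
  633,000 Ft × 16% = 101,280 Ft
  184,000 Ft × 30% = 55,200 Ft
  58,500 Ft × 36% = 21,060 Ft
  → 177,540 Ft
  Less jobs credit 120,000 Ft → 57,540 Ft

Parallel minimum levy:
  Adjusted income: 875,500 Ft + 152,000 Ft + 121,500 Ft = 1,149,000 Ft
  Less exemption 68,000 Ft → base 1,081,000 Ft
  1,081,000 Ft × 23% = 248,630 Ft

248,630 Ft > 57,540 Ft, so the parallel minimum levy is the binding amount.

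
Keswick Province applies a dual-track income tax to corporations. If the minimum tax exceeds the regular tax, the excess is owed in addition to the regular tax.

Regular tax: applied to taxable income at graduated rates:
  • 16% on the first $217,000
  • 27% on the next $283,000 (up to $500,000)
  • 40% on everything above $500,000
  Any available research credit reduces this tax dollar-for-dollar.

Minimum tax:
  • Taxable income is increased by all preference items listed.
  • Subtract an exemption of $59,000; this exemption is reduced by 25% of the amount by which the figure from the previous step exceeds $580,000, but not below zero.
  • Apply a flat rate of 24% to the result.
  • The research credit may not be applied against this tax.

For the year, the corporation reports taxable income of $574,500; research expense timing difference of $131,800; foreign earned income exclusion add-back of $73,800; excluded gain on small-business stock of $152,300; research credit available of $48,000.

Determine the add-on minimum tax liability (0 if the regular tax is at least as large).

Minimum tax:
  Adjusted income: $574,500 + $131,800 + $73,800 + $152,300 = $932,400
  Exemption: 25% × ($932,400 − $580,000) = $88,100 ≥ $59,000, so the exemption is fully phased out
  Base: $932,400 − $0 = $932,400
  $932,400 × 24% = $223,776

Regular tax:
  $217,000 × 16% = $34,720
  $283,000 × 27% = $76,410
  $74,500 × 40% = $29,800
  → $140,930
  Less research credit $48,000 → $92,930

Excess of minimum tax over regular tax: $223,776 − $92,930 = $130,846.

$130,846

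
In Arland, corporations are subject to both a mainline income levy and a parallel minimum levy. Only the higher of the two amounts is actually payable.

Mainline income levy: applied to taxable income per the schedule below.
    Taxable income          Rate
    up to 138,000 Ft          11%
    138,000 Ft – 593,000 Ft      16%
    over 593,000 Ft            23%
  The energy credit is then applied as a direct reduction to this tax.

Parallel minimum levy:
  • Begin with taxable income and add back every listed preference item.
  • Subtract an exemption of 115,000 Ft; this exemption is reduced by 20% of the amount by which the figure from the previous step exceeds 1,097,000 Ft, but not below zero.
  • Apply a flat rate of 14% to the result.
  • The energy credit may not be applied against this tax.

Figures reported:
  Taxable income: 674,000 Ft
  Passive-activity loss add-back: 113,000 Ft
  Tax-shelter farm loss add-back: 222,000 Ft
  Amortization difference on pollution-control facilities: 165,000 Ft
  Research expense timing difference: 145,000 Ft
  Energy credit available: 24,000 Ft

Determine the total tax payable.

Mainline income levy:
  138,000 Ft × 11% = 15,180 Ft
  455,000 Ft × 16% = 72,800 Ft
  81,000 Ft × 23% = 18,630 Ft
  → 106,610 Ft
  Less energy credit 24,000 Ft → 82,610 Ft

Parallel minimum levy:
  Adjusted income: 674,000 Ft + 113,000 Ft + 222,000 Ft + 165,000 Ft + 145,000 Ft = 1,319,000 Ft
  Exemption: 115,000 Ft − 20% × (1,319,000 Ft − 1,097,000 Ft) = 115,000 Ft − 44,400 Ft = 70,600 Ft
  Base: 1,319,000 Ft − 70,600 Ft = 1,248,400 Ft
  1,248,400 Ft × 14% = 174,776 Ft

174,776 Ft > 82,610 Ft, so the parallel minimum levy is the binding amount.

174,776 Ft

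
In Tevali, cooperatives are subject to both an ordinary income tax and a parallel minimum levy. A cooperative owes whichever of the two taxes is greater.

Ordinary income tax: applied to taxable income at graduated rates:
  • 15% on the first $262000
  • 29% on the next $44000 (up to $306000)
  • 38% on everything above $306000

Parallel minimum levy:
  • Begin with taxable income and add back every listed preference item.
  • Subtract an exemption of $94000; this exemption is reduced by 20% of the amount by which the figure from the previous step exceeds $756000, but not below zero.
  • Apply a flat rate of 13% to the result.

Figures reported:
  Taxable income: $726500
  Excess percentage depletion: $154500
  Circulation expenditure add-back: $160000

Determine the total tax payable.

$211850

Ordinary income tax:
  $262000 × 15% = $39300
  $44000 × 29% = $12760
  $420500 × 38% = $159790
  → $211850

Parallel minimum levy:
  Adjusted income: $726500 + $154500 + $160000 = $1041000
  Exemption: $94000 − 20% × ($1041000 − $756000) = $94000 − $57000 = $37000
  Base: $1041000 − $37000 = $1004000
  $1004000 × 13% = $130520

$211850 > $130520, so the ordinary income tax governs.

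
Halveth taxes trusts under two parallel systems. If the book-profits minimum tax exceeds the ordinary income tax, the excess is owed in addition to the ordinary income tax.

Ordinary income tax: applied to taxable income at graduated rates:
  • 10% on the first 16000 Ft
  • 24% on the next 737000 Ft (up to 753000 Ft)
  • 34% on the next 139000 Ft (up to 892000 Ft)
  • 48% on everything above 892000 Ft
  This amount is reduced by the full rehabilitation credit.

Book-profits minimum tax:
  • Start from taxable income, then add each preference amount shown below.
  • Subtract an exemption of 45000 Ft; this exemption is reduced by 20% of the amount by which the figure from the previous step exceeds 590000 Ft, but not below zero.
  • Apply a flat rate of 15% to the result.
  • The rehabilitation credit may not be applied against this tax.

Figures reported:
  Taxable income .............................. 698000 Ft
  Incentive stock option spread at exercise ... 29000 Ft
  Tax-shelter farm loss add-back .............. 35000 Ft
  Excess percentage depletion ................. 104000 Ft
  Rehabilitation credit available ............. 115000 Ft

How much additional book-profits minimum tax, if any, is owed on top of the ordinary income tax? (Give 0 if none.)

79620 Ft

Book-profits minimum tax:
  Adjusted income: 698000 Ft + 29000 Ft + 35000 Ft + 104000 Ft = 866000 Ft
  Exemption: 20% × (866000 Ft − 590000 Ft) = 55200 Ft ≥ 45000 Ft, so the exemption is fully phased out
  Base: 866000 Ft − 0 Ft = 866000 Ft
  866000 Ft × 15% = 129900 Ft

Ordinary income tax:
  16000 Ft × 10% = 1600 Ft
  682000 Ft × 24% = 163680 Ft
  → 165280 Ft
  Less rehabilitation credit 115000 Ft → 50280 Ft

Excess of book-profits minimum tax over ordinary income tax: 129900 Ft − 50280 Ft = 79620 Ft.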